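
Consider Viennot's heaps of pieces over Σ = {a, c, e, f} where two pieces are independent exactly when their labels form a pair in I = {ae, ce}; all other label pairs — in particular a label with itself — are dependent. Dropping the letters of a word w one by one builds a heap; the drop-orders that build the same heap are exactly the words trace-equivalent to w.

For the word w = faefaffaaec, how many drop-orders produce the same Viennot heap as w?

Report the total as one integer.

piece 0:f — minimal
piece 1:a rests on {0:f}
piece 2:e rests on {0:f}
piece 3:f rests on {1:a, 2:e}
piece 4:a rests on {3:f}
piece 5:f rests on {4:a}
piece 6:f rests on {5:f}
piece 7:a rests on {6:f}
piece 8:a rests on {7:a}
piece 9:e rests on {6:f}
piece 10:c rests on {8:a}
minimal pieces: {0:f}
ways to finish when only these pieces remain (= sum over removing one remaining piece with nothing left below it):
  1 left: {9}→1  {10}→1
  2 left: {8,10}→1  {9,10}→2
  3 left: {7,8,10}→1  {8,9,10}→3
  4 left: {7,8,9,10}→4
  5 left: {6,7,8,9,10}→4
  6 left: {5,6,7,8,9,10}→4
  7 left: {4,5,6,7,8,9,10}→4
  8 left: {3,4,5,6,7,8,9,10}→4
  9 left: {1,3,4,5,6,7,8,9,10}→4  {2,3,4,5,6,7,8,9,10}→4
  placing 0:f first → 8 extensions

8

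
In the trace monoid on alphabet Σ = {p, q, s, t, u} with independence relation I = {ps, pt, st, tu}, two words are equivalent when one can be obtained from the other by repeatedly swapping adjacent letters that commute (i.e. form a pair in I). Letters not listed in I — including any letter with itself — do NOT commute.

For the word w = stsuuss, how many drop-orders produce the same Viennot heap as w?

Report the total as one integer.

drop 0:s onto floor
drop 1:t onto floor
drop 2:s onto {0:s}
drop 3:u onto {2:s}
drop 4:u onto {3:u}
drop 5:s onto {4:u}
drop 6:s onto {5:s}
ground layer = {0:s, 1:t}
drop-orders for the pieces not yet dropped (sum over which currently-grounded one goes next):
  1 to go: {1} 1  {6} 1
  2 to go: {1,6} 2  {5,6} 1
  3 to go: {1,5,6} 3  {4,5,6} 1
  4 to go: {1,4,5,6} 4  {3,4,5,6} 1
  5 to go: {1,3,4,5,6} 5  {2,3,4,5,6} 1
  if 0:s drops first: 6 orders
  if 1:t drops first: 1 orders
heap linearizations: 7

7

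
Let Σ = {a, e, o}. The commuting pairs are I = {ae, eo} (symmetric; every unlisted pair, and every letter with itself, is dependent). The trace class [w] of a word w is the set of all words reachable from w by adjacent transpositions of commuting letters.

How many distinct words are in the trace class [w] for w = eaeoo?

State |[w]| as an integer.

10

0(e) covers ∅
1(a) covers ∅
2(e) covers 0:e
3(o) covers 1:a
4(o) covers 3:o
floor of heap: 0:e, 1:a
completions by unplaced set U, small U first (add the entries for U minus each lowest piece of U):
  |U|=1: {2}:1  {4}:1
  |U|=2: {0,2}:1  {2,4}:2  {3,4}:1
  |U|=3: {0,2,4}:3  {1,3,4}:1  {2,3,4}:3
  start at 0(e): 4
  start at 1(a): 6
sum over floor = 10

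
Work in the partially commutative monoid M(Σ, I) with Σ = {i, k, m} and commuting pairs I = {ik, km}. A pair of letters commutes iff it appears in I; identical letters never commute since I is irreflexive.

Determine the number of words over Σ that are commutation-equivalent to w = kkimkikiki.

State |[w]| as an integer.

252

0(k) covers ∅
1(k) covers 0:k
2(i) covers ∅
3(m) covers 2:i
4(k) covers 1:k
5(i) covers 3:m
6(k) covers 4:k
7(i) covers 5:i
8(k) covers 6:k
9(i) covers 7:i
floor of heap: 0:k, 2:i
completions by unplaced set U, small U first (add the entries for U minus each lowest piece of U):
  |U|=1: {8}:1  {9}:1
  |U|=2: {6,8}:1  {7,9}:1  {8,9}:2
  |U|=3: {4,6,8}:1  {5,7,9}:1  {6,8,9}:3  {7,8,9}:3
  |U|=4: {1,4,6,8}:1  {3,5,7,9}:1  {4,6,8,9}:4  {5,7,8,9}:4  {6,7,8,9}:6
  |U|=5: {0,1,4,6,8}:1  {1,4,6,8,9}:5  {2,3,5,7,9}:1  {3,5,7,8,9}:5  {4,6,7,8,9}:10  {5,6,7,8,9}:10
  |U|=6: {0,1,4,6,8,9}:6  {1,4,6,7,8,9}:15  {2,3,5,7,8,9}:6  {3,5,6,7,8,9}:15  {4,5,6,7,8,9}:20
  |U|=7: {0,1,4,6,7,8,9}:21  {1,4,5,6,7,8,9}:35  {2,3,5,6,7,8,9}:21  {3,4,5,6,7,8,9}:35
  |U|=8: {0,1,4,5,6,7,8,9}:56  {1,3,4,5,6,7,8,9}:70  {2,3,4,5,6,7,8,9}:56
  start at 0(k): 126
  start at 2(i): 126
sum over floor = 252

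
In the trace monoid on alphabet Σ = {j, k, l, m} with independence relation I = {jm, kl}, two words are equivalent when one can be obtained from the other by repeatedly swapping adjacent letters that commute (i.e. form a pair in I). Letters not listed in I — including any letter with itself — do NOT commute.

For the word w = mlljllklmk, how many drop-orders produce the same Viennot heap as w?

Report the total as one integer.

4

#0=m has no predecessor
#1=l depends on [0:m]
#2=l depends on [1:l]
#3=j depends on [2:l]
#4=l depends on [3:j]
#5=l depends on [4:l]
#6=k depends on [3:j]
#7=l depends on [5:l]
#8=m depends on [6:k, 7:l]
#9=k depends on [8:m]
sources: [0:m]
N(rest) = Σ N(rest − s) over sources s of rest; N(one piece) = 1:
  size 1 → [9]=1
  size 2 → [8,9]=1
  size 3 → [6,8,9]=1  [7,8,9]=1
  size 4 → [5,7,8,9]=1  [6,7,8,9]=2
  size 5 → [4,5,7,8,9]=1  [5,6,7,8,9]=3
  size 6 → [4,5,6,7,8,9]=4
  size 7 → [3,4,5,6,7,8,9]=4
  size 8 → [2,3,4,5,6,7,8,9]=4
  first=0(m) contributes 4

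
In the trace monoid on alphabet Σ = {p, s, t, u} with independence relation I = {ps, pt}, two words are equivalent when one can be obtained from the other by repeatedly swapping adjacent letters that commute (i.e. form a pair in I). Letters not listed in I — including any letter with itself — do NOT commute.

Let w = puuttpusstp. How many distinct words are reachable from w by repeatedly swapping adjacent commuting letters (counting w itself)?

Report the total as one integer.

12

#0=p has no predecessor
#1=u depends on [0:p]
#2=u depends on [1:u]
#3=t depends on [2:u]
#4=t depends on [3:t]
#5=p depends on [2:u]
#6=u depends on [4:t, 5:p]
#7=s depends on [6:u]
#8=s depends on [7:s]
#9=t depends on [8:s]
#10=p depends on [6:u]
sources: [0:p]
N(rest) = Σ N(rest − s) over sources s of rest; N(one piece) = 1:
  size 1 → [9]=1  [10]=1
  size 2 → [8,9]=1  [9,10]=2
  size 3 → [7,8,9]=1  [8,9,10]=3
  size 4 → [7,8,9,10]=4
  size 5 → [6,7,8,9,10]=4
  size 6 → [4,6,7,8,9,10]=4  [5,6,7,8,9,10]=4
  size 7 → [3,4,6,7,8,9,10]=4  [4,5,6,7,8,9,10]=8
  size 8 → [3,4,5,6,7,8,9,10]=12
  size 9 → [2,3,4,5,6,7,8,9,10]=12
  first=0(p) contributes 12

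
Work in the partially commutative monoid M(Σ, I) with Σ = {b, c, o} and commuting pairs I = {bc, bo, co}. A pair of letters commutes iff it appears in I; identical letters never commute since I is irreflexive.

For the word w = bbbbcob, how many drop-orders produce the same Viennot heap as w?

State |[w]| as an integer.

42

drop 0:b onto floor
drop 1:b onto {0:b}
drop 2:b onto {1:b}
drop 3:b onto {2:b}
drop 4:c onto floor
drop 5:o onto floor
drop 6:b onto {3:b}
ground layer = {0:b, 4:c, 5:o}
drop-orders for the pieces not yet dropped (sum over which currently-grounded one goes next):
  1 to go: {4} 1  {5} 1  {6} 1
  2 to go: {3,6} 1  {4,5} 2  {4,6} 2  {5,6} 2
  3 to go: {2,3,6} 1  {3,4,6} 3  {3,5,6} 3  {4,5,6} 6
  4 to go: {1,2,3,6} 1  {2,3,4,6} 4  {2,3,5,6} 4  {3,4,5,6} 12
  5 to go: {0,1,2,3,6} 1  {1,2,3,4,6} 5  {1,2,3,5,6} 5  {2,3,4,5,6} 20
  if 0:b drops first: 30 orders
  if 4:c drops first: 6 orders
  if 5:o drops first: 6 orders
heap linearizations: 42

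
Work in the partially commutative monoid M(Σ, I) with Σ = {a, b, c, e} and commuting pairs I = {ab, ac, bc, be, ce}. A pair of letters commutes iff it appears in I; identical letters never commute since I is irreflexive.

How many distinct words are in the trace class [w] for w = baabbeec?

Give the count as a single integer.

280

piece 0:b — minimal
piece 1:a — minimal
piece 2:a rests on {1:a}
piece 3:b rests on {0:b}
piece 4:b rests on {3:b}
piece 5:e rests on {2:a}
piece 6:e rests on {5:e}
piece 7:c — minimal
minimal pieces: {0:b, 1:a, 7:c}
ways to finish when only these pieces remain (= sum over removing one remaining piece with nothing left below it):
  1 left: {4}→1  {6}→1  {7}→1
  2 left: {3,4}→1  {4,6}→2  {4,7}→2  {5,6}→1  {6,7}→2
  3 left: {0,3,4}→1  {2,5,6}→1  {3,4,6}→3  {3,4,7}→3  {4,5,6}→3  {4,6,7}→6  {5,6,7}→3
  4 left: {0,3,4,6}→4  {0,3,4,7}→4  {1,2,5,6}→1  {2,4,5,6}→4  {2,5,6,7}→4  {3,4,5,6}→6  {3,4,6,7}→12  {4,5,6,7}→12
  5 left: {0,3,4,5,6}→10  {0,3,4,6,7}→20  {1,2,4,5,6}→5  {1,2,5,6,7}→5  {2,3,4,5,6}→10  {2,4,5,6,7}→20  {3,4,5,6,7}→30
  6 left: {0,2,3,4,5,6}→20  {0,3,4,5,6,7}→60  {1,2,3,4,5,6}→15  {1,2,4,5,6,7}→30  {2,3,4,5,6,7}→60
  placing 0:b first → 105 extensions
  placing 1:a first → 140 extensions
  placing 7:c first → 35 extensions
total linear extensions = 280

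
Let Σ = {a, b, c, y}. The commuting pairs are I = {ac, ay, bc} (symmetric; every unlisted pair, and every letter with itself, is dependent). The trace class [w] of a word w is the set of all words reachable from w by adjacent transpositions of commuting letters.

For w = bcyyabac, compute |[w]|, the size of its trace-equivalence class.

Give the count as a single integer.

0(b) covers ∅
1(c) covers ∅
2(y) covers 0:b, 1:c
3(y) covers 2:y
4(a) covers 0:b
5(b) covers 3:y, 4:a
6(a) covers 5:b
7(c) covers 3:y
floor of heap: 0:b, 1:c
completions by unplaced set U, small U first (add the entries for U minus each lowest piece of U):
  |U|=1: {6}:1  {7}:1
  |U|=2: {5,6}:1  {6,7}:2
  |U|=3: {4,5,6}:1  {5,6,7}:3
  |U|=4: {3,5,6,7}:3  {4,5,6,7}:4
  |U|=5: {2,3,5,6,7}:3  {3,4,5,6,7}:7
  |U|=6: {1,2,3,5,6,7}:3  {2,3,4,5,6,7}:10
  start at 0(b): 13
  start at 1(c): 10
sum over floor = 23

23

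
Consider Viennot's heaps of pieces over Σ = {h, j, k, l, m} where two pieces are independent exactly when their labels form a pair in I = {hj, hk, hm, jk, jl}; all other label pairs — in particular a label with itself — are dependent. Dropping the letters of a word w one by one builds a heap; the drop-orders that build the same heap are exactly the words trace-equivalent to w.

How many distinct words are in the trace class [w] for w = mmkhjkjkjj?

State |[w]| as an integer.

350

drop 0:m onto floor
drop 1:m onto {0:m}
drop 2:k onto {1:m}
drop 3:h onto floor
drop 4:j onto {1:m}
drop 5:k onto {2:k}
drop 6:j onto {4:j}
drop 7:k onto {5:k}
drop 8:j onto {6:j}
drop 9:j onto {8:j}
ground layer = {0:m, 3:h}
drop-orders for the pieces not yet dropped (sum over which currently-grounded one goes next):
  1 to go: {3} 1  {7} 1  {9} 1
  2 to go: {3,7} 2  {3,9} 2  {5,7} 1  {7,9} 2  {8,9} 1
  3 to go: {2,5,7} 1  {3,5,7} 3  {3,7,9} 6  {3,8,9} 3  {5,7,9} 3  {6,8,9} 1  {7,8,9} 3
  4 to go: {2,3,5,7} 4  {2,5,7,9} 4  {3,5,7,9} 12  {3,6,8,9} 4  {3,7,8,9} 12  {4,6,8,9} 1  {5,7,8,9} 6  {6,7,8,9} 4
  5 to go: {2,3,5,7,9} 20  {2,5,7,8,9} 10  {3,4,6,8,9} 5  {3,5,7,8,9} 30  {3,6,7,8,9} 20  {4,6,7,8,9} 5  {5,6,7,8,9} 10
  6 to go: {2,3,5,7,8,9} 60  {2,5,6,7,8,9} 20  {3,4,6,7,8,9} 30  {3,5,6,7,8,9} 60  {4,5,6,7,8,9} 15
  7 to go: {2,3,5,6,7,8,9} 140  {2,4,5,6,7,8,9} 35  {3,4,5,6,7,8,9} 105
  8 to go: {1,2,4,5,6,7,8,9} 35  {2,3,4,5,6,7,8,9} 280
  if 0:m drops first: 315 orders
  if 3:h drops first: 35 orders
heap linearizations: 350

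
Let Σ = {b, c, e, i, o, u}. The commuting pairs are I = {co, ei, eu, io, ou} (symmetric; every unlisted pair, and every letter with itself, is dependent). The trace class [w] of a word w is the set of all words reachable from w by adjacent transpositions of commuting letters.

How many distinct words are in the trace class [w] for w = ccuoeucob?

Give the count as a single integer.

34

drop 0:c onto floor
drop 1:c onto {0:c}
drop 2:u onto {1:c}
drop 3:o onto floor
drop 4:e onto {1:c, 3:o}
drop 5:u onto {2:u}
drop 6:c onto {4:e, 5:u}
drop 7:o onto {4:e}
drop 8:b onto {6:c, 7:o}
ground layer = {0:c, 3:o}
drop-orders for the pieces not yet dropped (sum over which currently-grounded one goes next):
  1 to go: {8} 1
  2 to go: {6,8} 1  {7,8} 1
  3 to go: {5,6,8} 1  {6,7,8} 2
  4 to go: {2,5,6,8} 1  {4,6,7,8} 2  {5,6,7,8} 3
  5 to go: {2,5,6,7,8} 4  {3,4,6,7,8} 2  {4,5,6,7,8} 5
  6 to go: {2,4,5,6,7,8} 9  {3,4,5,6,7,8} 7
  7 to go: {1,2,4,5,6,7,8} 9  {2,3,4,5,6,7,8} 16
  if 0:c drops first: 25 orders
  if 3:o drops first: 9 orders
heap linearizations: 34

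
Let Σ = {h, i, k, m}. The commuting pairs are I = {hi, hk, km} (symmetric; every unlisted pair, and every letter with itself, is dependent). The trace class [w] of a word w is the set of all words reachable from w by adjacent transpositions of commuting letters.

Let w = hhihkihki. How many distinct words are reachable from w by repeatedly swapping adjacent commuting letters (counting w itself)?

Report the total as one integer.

piece 0:h — minimal
piece 1:h rests on {0:h}
piece 2:i — minimal
piece 3:h rests on {1:h}
piece 4:k rests on {2:i}
piece 5:i rests on {4:k}
piece 6:h rests on {3:h}
piece 7:k rests on {5:i}
piece 8:i rests on {7:k}
minimal pieces: {0:h, 2:i}
ways to finish when only these pieces remain (= sum over removing one remaining piece with nothing left below it):
  1 left: {6}→1  {8}→1
  2 left: {3,6}→1  {6,8}→2  {7,8}→1
  3 left: {1,3,6}→1  {3,6,8}→3  {5,7,8}→1  {6,7,8}→3
  4 left: {0,1,3,6}→1  {1,3,6,8}→4  {3,6,7,8}→6  {4,5,7,8}→1  {5,6,7,8}→4
  5 left: {0,1,3,6,8}→5  {1,3,6,7,8}→10  {2,4,5,7,8}→1  {3,5,6,7,8}→10  {4,5,6,7,8}→5
  6 left: {0,1,3,6,7,8}→15  {1,3,5,6,7,8}→20  {2,4,5,6,7,8}→6  {3,4,5,6,7,8}→15
  7 left: {0,1,3,5,6,7,8}→35  {1,3,4,5,6,7,8}→35  {2,3,4,5,6,7,8}→21
  placing 0:h first → 56 extensions
  placing 2:i first → 70 extensions
total linear extensions = 126

126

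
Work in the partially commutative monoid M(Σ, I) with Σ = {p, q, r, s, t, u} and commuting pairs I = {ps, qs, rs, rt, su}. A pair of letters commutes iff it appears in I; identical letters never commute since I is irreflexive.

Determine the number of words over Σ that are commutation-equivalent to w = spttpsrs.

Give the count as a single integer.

#0=s has no predecessor
#1=p has no predecessor
#2=t depends on [0:s, 1:p]
#3=t depends on [2:t]
#4=p depends on [3:t]
#5=s depends on [3:t]
#6=r depends on [4:p]
#7=s depends on [5:s]
sources: [0:s, 1:p]
N(rest) = Σ N(rest − s) over sources s of rest; N(one piece) = 1:
  size 1 → [6]=1  [7]=1
  size 2 → [4,6]=1  [5,7]=1  [6,7]=2
  size 3 → [4,6,7]=3  [5,6,7]=3
  size 4 → [4,5,6,7]=6
  size 5 → [3,4,5,6,7]=6
  size 6 → [2,3,4,5,6,7]=6
  first=0(s) contributes 6
  first=1(p) contributes 6
|[w]| = 12

12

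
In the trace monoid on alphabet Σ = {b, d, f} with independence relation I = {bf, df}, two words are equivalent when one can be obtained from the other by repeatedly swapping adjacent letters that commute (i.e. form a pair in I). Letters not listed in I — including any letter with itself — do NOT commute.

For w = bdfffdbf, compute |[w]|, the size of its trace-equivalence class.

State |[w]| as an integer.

piece 0:b — minimal
piece 1:d rests on {0:b}
piece 2:f — minimal
piece 3:f rests on {2:f}
piece 4:f rests on {3:f}
piece 5:d rests on {1:d}
piece 6:b rests on {5:d}
piece 7:f rests on {4:f}
minimal pieces: {0:b, 2:f}
ways to finish when only these pieces remain (= sum over removing one remaining piece with nothing left below it):
  1 left: {6}→1  {7}→1
  2 left: {4,7}→1  {5,6}→1  {6,7}→2
  3 left: {1,5,6}→1  {3,4,7}→1  {4,6,7}→3  {5,6,7}→3
  4 left: {0,1,5,6}→1  {1,5,6,7}→4  {2,3,4,7}→1  {3,4,6,7}→4  {4,5,6,7}→6
  5 left: {0,1,5,6,7}→5  {1,4,5,6,7}→10  {2,3,4,6,7}→5  {3,4,5,6,7}→10
  6 left: {0,1,4,5,6,7}→15  {1,3,4,5,6,7}→20  {2,3,4,5,6,7}→15
  placing 0:b first → 35 extensions
  placing 2:f first → 35 extensions
total linear extensions = 70

70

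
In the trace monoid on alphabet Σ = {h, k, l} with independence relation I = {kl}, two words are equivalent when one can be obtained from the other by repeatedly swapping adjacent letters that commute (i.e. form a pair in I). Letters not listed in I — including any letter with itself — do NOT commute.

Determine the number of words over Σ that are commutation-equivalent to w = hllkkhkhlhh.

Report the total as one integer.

6

#0=h has no predecessor
#1=l depends on [0:h]
#2=l depends on [1:l]
#3=k depends on [0:h]
#4=k depends on [3:k]
#5=h depends on [2:l, 4:k]
#6=k depends on [5:h]
#7=h depends on [6:k]
#8=l depends on [7:h]
#9=h depends on [8:l]
#10=h depends on [9:h]
sources: [0:h]
N(rest) = Σ N(rest − s) over sources s of rest; N(one piece) = 1:
  size 1 → [10]=1
  size 2 → [9,10]=1
  size 3 → [8,9,10]=1
  size 4 → [7,8,9,10]=1
  size 5 → [6,7,8,9,10]=1
  size 6 → [5,6,7,8,9,10]=1
  size 7 → [2,5,6,7,8,9,10]=1  [4,5,6,7,8,9,10]=1
  size 8 → [1,2,5,6,7,8,9,10]=1  [2,4,5,6,7,8,9,10]=2  [3,4,5,6,7,8,9,10]=1
  size 9 → [1,2,4,5,6,7,8,9,10]=3  [2,3,4,5,6,7,8,9,10]=3
  first=0(h) contributes 6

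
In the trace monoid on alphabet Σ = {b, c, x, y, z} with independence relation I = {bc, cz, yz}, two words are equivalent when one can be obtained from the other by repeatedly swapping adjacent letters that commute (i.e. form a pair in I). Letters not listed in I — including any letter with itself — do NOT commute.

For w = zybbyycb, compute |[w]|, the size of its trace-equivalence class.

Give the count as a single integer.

4

#0=z has no predecessor
#1=y has no predecessor
#2=b depends on [0:z, 1:y]
#3=b depends on [2:b]
#4=y depends on [3:b]
#5=y depends on [4:y]
#6=c depends on [5:y]
#7=b depends on [5:y]
sources: [0:z, 1:y]
N(rest) = Σ N(rest − s) over sources s of rest; N(one piece) = 1:
  size 1 → [6]=1  [7]=1
  size 2 → [6,7]=2
  size 3 → [5,6,7]=2
  size 4 → [4,5,6,7]=2
  size 5 → [3,4,5,6,7]=2
  size 6 → [2,3,4,5,6,7]=2
  first=0(z) contributes 2
  first=1(y) contributes 2
|[w]| = 4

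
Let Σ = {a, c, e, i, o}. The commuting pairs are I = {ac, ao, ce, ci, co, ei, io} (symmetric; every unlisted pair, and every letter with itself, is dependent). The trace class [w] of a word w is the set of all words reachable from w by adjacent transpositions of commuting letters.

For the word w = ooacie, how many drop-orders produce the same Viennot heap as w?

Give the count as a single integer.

drop 0:o onto floor
drop 1:o onto {0:o}
drop 2:a onto floor
drop 3:c onto floor
drop 4:i onto {2:a}
drop 5:e onto {1:o, 2:a}
ground layer = {0:o, 2:a, 3:c}
drop-orders for the pieces not yet dropped (sum over which currently-grounded one goes next):
  1 to go: {3} 1  {4} 1  {5} 1
  2 to go: {1,5} 1  {3,4} 2  {3,5} 2  {4,5} 2
  3 to go: {0,1,5} 1  {1,3,5} 3  {1,4,5} 3  {2,4,5} 2  {3,4,5} 6
  4 to go: {0,1,3,5} 4  {0,1,4,5} 4  {1,2,4,5} 5  {1,3,4,5} 12  {2,3,4,5} 8
  if 0:o drops first: 25 orders
  if 2:a drops first: 20 orders
  if 3:c drops first: 9 orders
heap linearizations: 54

54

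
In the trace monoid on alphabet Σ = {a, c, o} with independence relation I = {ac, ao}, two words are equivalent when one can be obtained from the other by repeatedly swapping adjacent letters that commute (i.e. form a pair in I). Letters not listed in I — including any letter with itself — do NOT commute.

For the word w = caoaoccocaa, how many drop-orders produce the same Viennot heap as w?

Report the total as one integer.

330

drop 0:c onto floor
drop 1:a onto floor
drop 2:o onto {0:c}
drop 3:a onto {1:a}
drop 4:o onto {2:o}
drop 5:c onto {4:o}
drop 6:c onto {5:c}
drop 7:o onto {6:c}
drop 8:c onto {7:o}
drop 9:a onto {3:a}
drop 10:a onto {9:a}
ground layer = {0:c, 1:a}
drop-orders for the pieces not yet dropped (sum over which currently-grounded one goes next):
  1 to go: {8} 1  {10} 1
  2 to go: {7,8} 1  {8,10} 2  {9,10} 1
  3 to go: {3,9,10} 1  {6,7,8} 1  {7,8,10} 3  {8,9,10} 3
  4 to go: {1,3,9,10} 1  {3,8,9,10} 4  {5,6,7,8} 1  {6,7,8,10} 4  {7,8,9,10} 6
  5 to go: {1,3,8,9,10} 5  {3,7,8,9,10} 10  {4,5,6,7,8} 1  {5,6,7,8,10} 5  {6,7,8,9,10} 10
  6 to go: {1,3,7,8,9,10} 15  {2,4,5,6,7,8} 1  {3,6,7,8,9,10} 20  {4,5,6,7,8,10} 6  {5,6,7,8,9,10} 15
  7 to go: {0,2,4,5,6,7,8} 1  {1,3,6,7,8,9,10} 35  {2,4,5,6,7,8,10} 7  {3,5,6,7,8,9,10} 35  {4,5,6,7,8,9,10} 21
  8 to go: {0,2,4,5,6,7,8,10} 8  {1,3,5,6,7,8,9,10} 70  {2,4,5,6,7,8,9,10} 28  {3,4,5,6,7,8,9,10} 56
  9 to go: {0,2,4,5,6,7,8,9,10} 36  {1,3,4,5,6,7,8,9,10} 126  {2,3,4,5,6,7,8,9,10} 84
  if 0:c drops first: 210 orders
  if 1:a drops first: 120 orders
heap linearizations: 330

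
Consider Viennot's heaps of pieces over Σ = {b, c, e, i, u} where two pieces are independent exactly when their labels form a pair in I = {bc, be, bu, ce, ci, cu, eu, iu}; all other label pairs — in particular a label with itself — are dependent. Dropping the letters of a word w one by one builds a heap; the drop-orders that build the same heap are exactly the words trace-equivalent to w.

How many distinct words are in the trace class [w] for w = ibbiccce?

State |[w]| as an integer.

drop 0:i onto floor
drop 1:b onto {0:i}
drop 2:b onto {1:b}
drop 3:i onto {2:b}
drop 4:c onto floor
drop 5:c onto {4:c}
drop 6:c onto {5:c}
drop 7:e onto {3:i}
ground layer = {0:i, 4:c}
drop-orders for the pieces not yet dropped (sum over which currently-grounded one goes next):
  1 to go: {6} 1  {7} 1
  2 to go: {3,7} 1  {5,6} 1  {6,7} 2
  3 to go: {2,3,7} 1  {3,6,7} 3  {4,5,6} 1  {5,6,7} 3
  4 to go: {1,2,3,7} 1  {2,3,6,7} 4  {3,5,6,7} 6  {4,5,6,7} 4
  5 to go: {0,1,2,3,7} 1  {1,2,3,6,7} 5  {2,3,5,6,7} 10  {3,4,5,6,7} 10
  6 to go: {0,1,2,3,6,7} 6  {1,2,3,5,6,7} 15  {2,3,4,5,6,7} 20
  if 0:i drops first: 35 orders
  if 4:c drops first: 21 orders
heap linearizations: 56

56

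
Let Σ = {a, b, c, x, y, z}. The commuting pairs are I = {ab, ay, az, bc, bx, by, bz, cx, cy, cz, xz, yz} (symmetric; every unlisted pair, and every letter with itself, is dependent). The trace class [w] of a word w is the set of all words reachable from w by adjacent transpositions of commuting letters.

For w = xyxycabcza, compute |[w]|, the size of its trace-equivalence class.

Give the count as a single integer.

0(x) covers ∅
1(y) covers 0:x
2(x) covers 1:y
3(y) covers 2:x
4(c) covers ∅
5(a) covers 2:x, 4:c
6(b) covers ∅
7(c) covers 5:a
8(z) covers ∅
9(a) covers 7:c
floor of heap: 0:x, 4:c, 6:b, 8:z
completions by unplaced set U, small U first (add the entries for U minus each lowest piece of U):
  |U|=1: {3}:1  {6}:1  {8}:1  {9}:1
  |U|=2: {3,6}:2  {3,8}:2  {3,9}:2  {6,8}:2  {6,9}:2  {7,9}:1  {8,9}:2
  |U|=3: {3,6,8}:6  {3,6,9}:6  {3,7,9}:3  {3,8,9}:6  {5,7,9}:1  {6,7,9}:3  {6,8,9}:6  {7,8,9}:3
  |U|=4: {3,5,7,9}:4  {3,6,7,9}:12  {3,6,8,9}:24  {3,7,8,9}:12  {4,5,7,9}:1  {5,6,7,9}:4  {5,7,8,9}:4  {6,7,8,9}:12
  |U|=5: {2,3,5,7,9}:4  {3,4,5,7,9}:5  {3,5,6,7,9}:20  {3,5,7,8,9}:20  {3,6,7,8,9}:60  {4,5,6,7,9}:5  {4,5,7,8,9}:5  {5,6,7,8,9}:20
  |U|=6: {1,2,3,5,7,9}:4  {2,3,4,5,7,9}:9  {2,3,5,6,7,9}:24  {2,3,5,7,8,9}:24  {3,4,5,6,7,9}:30  {3,4,5,7,8,9}:30  {3,5,6,7,8,9}:120  {4,5,6,7,8,9}:30
  |U|=7: {0,1,2,3,5,7,9}:4  {1,2,3,4,5,7,9}:13  {1,2,3,5,6,7,9}:28  {1,2,3,5,7,8,9}:28  {2,3,4,5,6,7,9}:63  {2,3,4,5,7,8,9}:63  {2,3,5,6,7,8,9}:168  {3,4,5,6,7,8,9}:210
  |U|=8: {0,1,2,3,4,5,7,9}:17  {0,1,2,3,5,6,7,9}:32  {0,1,2,3,5,7,8,9}:32  {1,2,3,4,5,6,7,9}:104  {1,2,3,4,5,7,8,9}:104  {1,2,3,5,6,7,8,9}:224  {2,3,4,5,6,7,8,9}:504
  start at 0(x): 936
  start at 4(c): 288
  start at 6(b): 153
  start at 8(z): 153
sum over floor = 1530

1530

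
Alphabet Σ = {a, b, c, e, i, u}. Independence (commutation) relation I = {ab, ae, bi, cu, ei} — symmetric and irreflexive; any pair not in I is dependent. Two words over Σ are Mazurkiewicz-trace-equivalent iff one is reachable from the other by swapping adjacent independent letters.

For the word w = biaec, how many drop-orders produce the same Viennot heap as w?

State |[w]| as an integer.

piece 0:b — minimal
piece 1:i — minimal
piece 2:a rests on {1:i}
piece 3:e rests on {0:b}
piece 4:c rests on {2:a, 3:e}
minimal pieces: {0:b, 1:i}
ways to finish when only these pieces remain (= sum over removing one remaining piece with nothing left below it):
  1 left: {4}→1
  2 left: {2,4}→1  {3,4}→1
  3 left: {0,3,4}→1  {1,2,4}→1  {2,3,4}→2
  placing 0:b first → 3 extensions
  placing 1:i first → 3 extensions
total linear extensions = 6

6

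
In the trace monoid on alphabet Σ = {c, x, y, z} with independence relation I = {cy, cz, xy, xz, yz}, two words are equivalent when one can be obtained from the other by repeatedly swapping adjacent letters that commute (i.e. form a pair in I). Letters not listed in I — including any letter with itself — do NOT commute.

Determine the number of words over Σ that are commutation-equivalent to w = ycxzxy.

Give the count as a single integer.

60

piece 0:y — minimal
piece 1:c — minimal
piece 2:x rests on {1:c}
piece 3:z — minimal
piece 4:x rests on {2:x}
piece 5:y rests on {0:y}
minimal pieces: {0:y, 1:c, 3:z}
ways to finish when only these pieces remain (= sum over removing one remaining piece with nothing left below it):
  1 left: {3}→1  {4}→1  {5}→1
  2 left: {0,5}→1  {2,4}→1  {3,4}→2  {3,5}→2  {4,5}→2
  3 left: {0,3,5}→3  {0,4,5}→3  {1,2,4}→1  {2,3,4}→3  {2,4,5}→3  {3,4,5}→6
  4 left: {0,2,4,5}→6  {0,3,4,5}→12  {1,2,3,4}→4  {1,2,4,5}→4  {2,3,4,5}→12
  placing 0:y first → 20 extensions
  placing 1:c first → 30 extensions
  placing 3:z first → 10 extensions
total linear extensions = 60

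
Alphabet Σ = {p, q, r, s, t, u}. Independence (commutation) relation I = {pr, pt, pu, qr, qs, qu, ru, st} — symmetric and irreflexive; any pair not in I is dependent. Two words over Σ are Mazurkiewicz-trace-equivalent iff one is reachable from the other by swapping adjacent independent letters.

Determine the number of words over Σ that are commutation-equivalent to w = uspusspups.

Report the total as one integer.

0(u) covers ∅
1(s) covers 0:u
2(p) covers 1:s
3(u) covers 1:s
4(s) covers 2:p, 3:u
5(s) covers 4:s
6(p) covers 5:s
7(u) covers 5:s
8(p) covers 6:p
9(s) covers 7:u, 8:p
floor of heap: 0:u
completions by unplaced set U, small U first (add the entries for U minus each lowest piece of U):
  |U|=1: {9}:1
  |U|=2: {7,9}:1  {8,9}:1
  |U|=3: {6,8,9}:1  {7,8,9}:2
  |U|=4: {6,7,8,9}:3
  |U|=5: {5,6,7,8,9}:3
  |U|=6: {4,5,6,7,8,9}:3
  |U|=7: {2,4,5,6,7,8,9}:3  {3,4,5,6,7,8,9}:3
  |U|=8: {2,3,4,5,6,7,8,9}:6
  start at 0(u): 6

6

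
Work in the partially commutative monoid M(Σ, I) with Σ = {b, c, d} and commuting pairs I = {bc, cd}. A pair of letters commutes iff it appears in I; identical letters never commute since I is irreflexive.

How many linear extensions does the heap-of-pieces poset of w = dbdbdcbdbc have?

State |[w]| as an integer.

45

drop 0:d onto floor
drop 1:b onto {0:d}
drop 2:d onto {1:b}
drop 3:b onto {2:d}
drop 4:d onto {3:b}
drop 5:c onto floor
drop 6:b onto {4:d}
drop 7:d onto {6:b}
drop 8:b onto {7:d}
drop 9:c onto {5:c}
ground layer = {0:d, 5:c}
drop-orders for the pieces not yet dropped (sum over which currently-grounded one goes next):
  1 to go: {8} 1  {9} 1
  2 to go: {5,9} 1  {7,8} 1  {8,9} 2
  3 to go: {5,8,9} 3  {6,7,8} 1  {7,8,9} 3
  4 to go: {4,6,7,8} 1  {5,7,8,9} 6  {6,7,8,9} 4
  5 to go: {3,4,6,7,8} 1  {4,6,7,8,9} 5  {5,6,7,8,9} 10
  6 to go: {2,3,4,6,7,8} 1  {3,4,6,7,8,9} 6  {4,5,6,7,8,9} 15
  7 to go: {1,2,3,4,6,7,8} 1  {2,3,4,6,7,8,9} 7  {3,4,5,6,7,8,9} 21
  8 to go: {0,1,2,3,4,6,7,8} 1  {1,2,3,4,6,7,8,9} 8  {2,3,4,5,6,7,8,9} 28
  if 0:d drops first: 36 orders
  if 5:c drops first: 9 orders
heap linearizations: 45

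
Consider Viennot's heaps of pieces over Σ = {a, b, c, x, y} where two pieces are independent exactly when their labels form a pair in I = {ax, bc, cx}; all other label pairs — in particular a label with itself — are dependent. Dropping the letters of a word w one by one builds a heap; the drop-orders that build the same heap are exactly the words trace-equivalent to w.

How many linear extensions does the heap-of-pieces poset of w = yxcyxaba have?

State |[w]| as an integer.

0(y) covers ∅
1(x) covers 0:y
2(c) covers 0:y
3(y) covers 1:x, 2:c
4(x) covers 3:y
5(a) covers 3:y
6(b) covers 4:x, 5:a
7(a) covers 6:b
floor of heap: 0:y
completions by unplaced set U, small U first (add the entries for U minus each lowest piece of U):
  |U|=1: {7}:1
  |U|=2: {6,7}:1
  |U|=3: {4,6,7}:1  {5,6,7}:1
  |U|=4: {4,5,6,7}:2
  |U|=5: {3,4,5,6,7}:2
  |U|=6: {1,3,4,5,6,7}:2  {2,3,4,5,6,7}:2
  start at 0(y): 4

4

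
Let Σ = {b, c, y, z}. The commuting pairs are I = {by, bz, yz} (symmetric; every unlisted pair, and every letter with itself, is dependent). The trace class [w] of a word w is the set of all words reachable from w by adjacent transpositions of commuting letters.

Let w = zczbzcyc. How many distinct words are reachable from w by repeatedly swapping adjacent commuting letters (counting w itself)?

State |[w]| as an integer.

drop 0:z onto floor
drop 1:c onto {0:z}
drop 2:z onto {1:c}
drop 3:b onto {1:c}
drop 4:z onto {2:z}
drop 5:c onto {3:b, 4:z}
drop 6:y onto {5:c}
drop 7:c onto {6:y}
ground layer = {0:z}
drop-orders for the pieces not yet dropped (sum over which currently-grounded one goes next):
  1 to go: {7} 1
  2 to go: {6,7} 1
  3 to go: {5,6,7} 1
  4 to go: {3,5,6,7} 1  {4,5,6,7} 1
  5 to go: {2,4,5,6,7} 1  {3,4,5,6,7} 2
  6 to go: {2,3,4,5,6,7} 3
  if 0:z drops first: 3 orders

3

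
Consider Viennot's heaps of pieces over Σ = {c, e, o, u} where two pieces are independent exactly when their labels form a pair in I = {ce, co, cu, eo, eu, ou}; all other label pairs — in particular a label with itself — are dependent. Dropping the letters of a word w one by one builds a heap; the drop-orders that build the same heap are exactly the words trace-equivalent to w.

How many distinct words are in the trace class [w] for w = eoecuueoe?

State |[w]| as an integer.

3780

#0=e has no predecessor
#1=o has no predecessor
#2=e depends on [0:e]
#3=c has no predecessor
#4=u has no predecessor
#5=u depends on [4:u]
#6=e depends on [2:e]
#7=o depends on [1:o]
#8=e depends on [6:e]
sources: [0:e, 1:o, 3:c, 4:u]
N(rest) = Σ N(rest − s) over sources s of rest; N(one piece) = 1:
  size 1 → [3]=1  [5]=1  [7]=1  [8]=1
  size 2 → [1,7]=1  [3,5]=2  [3,7]=2  [3,8]=2  [4,5]=1  [5,7]=2  [5,8]=2  [6,8]=1  [7,8]=2
  size 3 → [1,3,7]=3  [1,5,7]=3  [1,7,8]=3  [2,6,8]=1  [3,4,5]=3  [3,5,7]=6  [3,5,8]=6  [3,6,8]=3  [3,7,8]=6  [4,5,7]=3  [4,5,8]=3  [5,6,8]=3  [5,7,8]=6  [6,7,8]=3
  size 4 → [0,2,6,8]=1  [1,3,5,7]=12  [1,3,7,8]=12  [1,4,5,7]=6  [1,5,7,8]=12  [1,6,7,8]=6  [2,3,6,8]=4  [2,5,6,8]=4  [2,6,7,8]=4  [3,4,5,7]=12  [3,4,5,8]=12  [3,5,6,8]=12  [3,5,7,8]=24  [3,6,7,8]=12  [4,5,6,8]=6  [4,5,7,8]=12  [5,6,7,8]=12
  size 5 → [0,2,3,6,8]=5  [0,2,5,6,8]=5  [0,2,6,7,8]=5  [1,2,6,7,8]=10  [1,3,4,5,7]=30  [1,3,5,7,8]=60  [1,3,6,7,8]=30  [1,4,5,7,8]=30  [1,5,6,7,8]=30  [2,3,5,6,8]=20  [2,3,6,7,8]=20  [2,4,5,6,8]=10  [2,5,6,7,8]=20  [3,4,5,6,8]=30  [3,4,5,7,8]=60  [3,5,6,7,8]=60  [4,5,6,7,8]=30
  size 6 → [0,1,2,6,7,8]=15  [0,2,3,5,6,8]=30  [0,2,3,6,7,8]=30  [0,2,4,5,6,8]=15  [0,2,5,6,7,8]=30  [1,2,3,6,7,8]=60  [1,2,5,6,7,8]=60  [1,3,4,5,7,8]=180  [1,3,5,6,7,8]=180  [1,4,5,6,7,8]=90  [2,3,4,5,6,8]=60  [2,3,5,6,7,8]=120  [2,4,5,6,7,8]=60  [3,4,5,6,7,8]=180
  size 7 → [0,1,2,3,6,7,8]=105  [0,1,2,5,6,7,8]=105  [0,2,3,4,5,6,8]=105  [0,2,3,5,6,7,8]=210  [0,2,4,5,6,7,8]=105  [1,2,3,5,6,7,8]=420  [1,2,4,5,6,7,8]=210  [1,3,4,5,6,7,8]=630  [2,3,4,5,6,7,8]=420
  first=0(e) contributes 1680
  first=1(o) contributes 840
  first=3(c) contributes 420
  first=4(u) contributes 840
|[w]| = 3780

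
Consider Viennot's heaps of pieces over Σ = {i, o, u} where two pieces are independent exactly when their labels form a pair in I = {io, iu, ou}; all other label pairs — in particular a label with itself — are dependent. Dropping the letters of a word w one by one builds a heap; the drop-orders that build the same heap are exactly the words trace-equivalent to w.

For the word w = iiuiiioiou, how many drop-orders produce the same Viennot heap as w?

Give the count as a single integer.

1260

piece 0:i — minimal
piece 1:i rests on {0:i}
piece 2:u — minimal
piece 3:i rests on {1:i}
piece 4:i rests on {3:i}
piece 5:i rests on {4:i}
piece 6:o — minimal
piece 7:i rests on {5:i}
piece 8:o rests on {6:o}
piece 9:u rests on {2:u}
minimal pieces: {0:i, 2:u, 6:o}
ways to finish when only these pieces remain (= sum over removing one remaining piece with nothing left below it):
  1 left: {7}→1  {8}→1  {9}→1
  2 left: {2,9}→1  {5,7}→1  {6,8}→1  {7,8}→2  {7,9}→2  {8,9}→2
  3 left: {2,7,9}→3  {2,8,9}→3  {4,5,7}→1  {5,7,8}→3  {5,7,9}→3  {6,7,8}→3  {6,8,9}→3  {7,8,9}→6
  4 left: {2,5,7,9}→6  {2,6,8,9}→6  {2,7,8,9}→12  {3,4,5,7}→1  {4,5,7,8}→4  {4,5,7,9}→4  {5,6,7,8}→6  {5,7,8,9}→12  {6,7,8,9}→12
  5 left: {1,3,4,5,7}→1  {2,4,5,7,9}→10  {2,5,7,8,9}→30  {2,6,7,8,9}→30  {3,4,5,7,8}→5  {3,4,5,7,9}→5  {4,5,6,7,8}→10  {4,5,7,8,9}→20  {5,6,7,8,9}→30
  6 left: {0,1,3,4,5,7}→1  {1,3,4,5,7,8}→6  {1,3,4,5,7,9}→6  {2,3,4,5,7,9}→15  {2,4,5,7,8,9}→60  {2,5,6,7,8,9}→90  {3,4,5,6,7,8}→15  {3,4,5,7,8,9}→30  {4,5,6,7,8,9}→60
  7 left: {0,1,3,4,5,7,8}→7  {0,1,3,4,5,7,9}→7  {1,2,3,4,5,7,9}→21  {1,3,4,5,6,7,8}→21  {1,3,4,5,7,8,9}→42  {2,3,4,5,7,8,9}→105  {2,4,5,6,7,8,9}→210  {3,4,5,6,7,8,9}→105
  8 left: {0,1,2,3,4,5,7,9}→28  {0,1,3,4,5,6,7,8}→28  {0,1,3,4,5,7,8,9}→56  {1,2,3,4,5,7,8,9}→168  {1,3,4,5,6,7,8,9}→168  {2,3,4,5,6,7,8,9}→420
  placing 0:i first → 756 extensions
  placing 2:u first → 252 extensions
  placing 6:o first → 252 extensions
total linear extensions = 1260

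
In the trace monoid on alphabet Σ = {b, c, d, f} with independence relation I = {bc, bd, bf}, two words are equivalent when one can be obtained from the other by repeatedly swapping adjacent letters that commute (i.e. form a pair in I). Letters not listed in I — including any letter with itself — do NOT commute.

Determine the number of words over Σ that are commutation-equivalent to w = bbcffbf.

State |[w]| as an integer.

35

#0=b has no predecessor
#1=b depends on [0:b]
#2=c has no predecessor
#3=f depends on [2:c]
#4=f depends on [3:f]
#5=b depends on [1:b]
#6=f depends on [4:f]
sources: [0:b, 2:c]
N(rest) = Σ N(rest − s) over sources s of rest; N(one piece) = 1:
  size 1 → [5]=1  [6]=1
  size 2 → [1,5]=1  [4,6]=1  [5,6]=2
  size 3 → [0,1,5]=1  [1,5,6]=3  [3,4,6]=1  [4,5,6]=3
  size 4 → [0,1,5,6]=4  [1,4,5,6]=6  [2,3,4,6]=1  [3,4,5,6]=4
  size 5 → [0,1,4,5,6]=10  [1,3,4,5,6]=10  [2,3,4,5,6]=5
  first=0(b) contributes 15
  first=2(c) contributes 20
|[w]| = 35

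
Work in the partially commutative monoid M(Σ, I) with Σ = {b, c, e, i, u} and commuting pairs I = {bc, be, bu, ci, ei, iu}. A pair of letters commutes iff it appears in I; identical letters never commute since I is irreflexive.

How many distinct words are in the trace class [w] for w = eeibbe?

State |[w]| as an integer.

20

piece 0:e — minimal
piece 1:e rests on {0:e}
piece 2:i — minimal
piece 3:b rests on {2:i}
piece 4:b rests on {3:b}
piece 5:e rests on {1:e}
minimal pieces: {0:e, 2:i}
ways to finish when only these pieces remain (= sum over removing one remaining piece with nothing left below it):
  1 left: {4}→1  {5}→1
  2 left: {1,5}→1  {3,4}→1  {4,5}→2
  3 left: {0,1,5}→1  {1,4,5}→3  {2,3,4}→1  {3,4,5}→3
  4 left: {0,1,4,5}→4  {1,3,4,5}→6  {2,3,4,5}→4
  placing 0:e first → 10 extensions
  placing 2:i first → 10 extensions
total linear extensions = 20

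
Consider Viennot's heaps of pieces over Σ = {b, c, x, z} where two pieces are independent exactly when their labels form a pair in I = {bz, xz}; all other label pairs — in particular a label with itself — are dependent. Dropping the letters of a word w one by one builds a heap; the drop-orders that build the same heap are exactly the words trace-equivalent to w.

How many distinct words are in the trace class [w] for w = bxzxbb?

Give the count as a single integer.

#0=b has no predecessor
#1=x depends on [0:b]
#2=z has no predecessor
#3=x depends on [1:x]
#4=b depends on [3:x]
#5=b depends on [4:b]
sources: [0:b, 2:z]
N(rest) = Σ N(rest − s) over sources s of rest; N(one piece) = 1:
  size 1 → [2]=1  [5]=1
  size 2 → [2,5]=2  [4,5]=1
  size 3 → [2,4,5]=3  [3,4,5]=1
  size 4 → [1,3,4,5]=1  [2,3,4,5]=4
  first=0(b) contributes 5
  first=2(z) contributes 1
|[w]| = 6

6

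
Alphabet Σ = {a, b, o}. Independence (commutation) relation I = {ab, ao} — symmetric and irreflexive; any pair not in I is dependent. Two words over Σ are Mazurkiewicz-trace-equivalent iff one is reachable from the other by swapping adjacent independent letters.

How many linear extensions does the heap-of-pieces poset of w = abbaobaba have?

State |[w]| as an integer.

126

drop 0:a onto floor
drop 1:b onto floor
drop 2:b onto {1:b}
drop 3:a onto {0:a}
drop 4:o onto {2:b}
drop 5:b onto {4:o}
drop 6:a onto {3:a}
drop 7:b onto {5:b}
drop 8:a onto {6:a}
ground layer = {0:a, 1:b}
drop-orders for the pieces not yet dropped (sum over which currently-grounded one goes next):
  1 to go: {7} 1  {8} 1
  2 to go: {5,7} 1  {6,8} 1  {7,8} 2
  3 to go: {3,6,8} 1  {4,5,7} 1  {5,7,8} 3  {6,7,8} 3
  4 to go: {0,3,6,8} 1  {2,4,5,7} 1  {3,6,7,8} 4  {4,5,7,8} 4  {5,6,7,8} 6
  5 to go: {0,3,6,7,8} 5  {1,2,4,5,7} 1  {2,4,5,7,8} 5  {3,5,6,7,8} 10  {4,5,6,7,8} 10
  6 to go: {0,3,5,6,7,8} 15  {1,2,4,5,7,8} 6  {2,4,5,6,7,8} 15  {3,4,5,6,7,8} 20
  7 to go: {0,3,4,5,6,7,8} 35  {1,2,4,5,6,7,8} 21  {2,3,4,5,6,7,8} 35
  if 0:a drops first: 56 orders
  if 1:b drops first: 70 orders
heap linearizations: 126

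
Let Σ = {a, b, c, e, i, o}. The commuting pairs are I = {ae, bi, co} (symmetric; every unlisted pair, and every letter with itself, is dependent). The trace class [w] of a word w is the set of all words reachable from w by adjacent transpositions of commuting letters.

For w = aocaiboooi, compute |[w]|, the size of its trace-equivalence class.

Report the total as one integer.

4

drop 0:a onto floor
drop 1:o onto {0:a}
drop 2:c onto {0:a}
drop 3:a onto {1:o, 2:c}
drop 4:i onto {3:a}
drop 5:b onto {3:a}
drop 6:o onto {4:i, 5:b}
drop 7:o onto {6:o}
drop 8:o onto {7:o}
drop 9:i onto {8:o}
ground layer = {0:a}
drop-orders for the pieces not yet dropped (sum over which currently-grounded one goes next):
  1 to go: {9} 1
  2 to go: {8,9} 1
  3 to go: {7,8,9} 1
  4 to go: {6,7,8,9} 1
  5 to go: {4,6,7,8,9} 1  {5,6,7,8,9} 1
  6 to go: {4,5,6,7,8,9} 2
  7 to go: {3,4,5,6,7,8,9} 2
  8 to go: {1,3,4,5,6,7,8,9} 2  {2,3,4,5,6,7,8,9} 2
  if 0:a drops first: 4 orders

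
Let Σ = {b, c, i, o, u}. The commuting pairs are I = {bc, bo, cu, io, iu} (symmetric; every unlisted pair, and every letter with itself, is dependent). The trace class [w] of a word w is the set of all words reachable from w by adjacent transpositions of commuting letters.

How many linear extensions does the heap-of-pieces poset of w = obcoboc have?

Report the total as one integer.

21

#0=o has no predecessor
#1=b has no predecessor
#2=c depends on [0:o]
#3=o depends on [2:c]
#4=b depends on [1:b]
#5=o depends on [3:o]
#6=c depends on [5:o]
sources: [0:o, 1:b]
N(rest) = Σ N(rest − s) over sources s of rest; N(one piece) = 1:
  size 1 → [4]=1  [6]=1
  size 2 → [1,4]=1  [4,6]=2  [5,6]=1
  size 3 → [1,4,6]=3  [3,5,6]=1  [4,5,6]=3
  size 4 → [1,4,5,6]=6  [2,3,5,6]=1  [3,4,5,6]=4
  size 5 → [0,2,3,5,6]=1  [1,3,4,5,6]=10  [2,3,4,5,6]=5
  first=0(o) contributes 15
  first=1(b) contributes 6
|[w]| = 21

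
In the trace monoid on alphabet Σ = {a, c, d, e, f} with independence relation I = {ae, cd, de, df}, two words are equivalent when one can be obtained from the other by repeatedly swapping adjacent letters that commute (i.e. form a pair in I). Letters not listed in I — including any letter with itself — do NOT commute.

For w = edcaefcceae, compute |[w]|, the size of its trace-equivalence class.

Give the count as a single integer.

piece 0:e — minimal
piece 1:d — minimal
piece 2:c rests on {0:e}
piece 3:a rests on {1:d, 2:c}
piece 4:e rests on {2:c}
piece 5:f rests on {3:a, 4:e}
piece 6:c rests on {5:f}
piece 7:c rests on {6:c}
piece 8:e rests on {7:c}
piece 9:a rests on {7:c}
piece 10:e rests on {8:e}
minimal pieces: {0:e, 1:d}
ways to finish when only these pieces remain (= sum over removing one remaining piece with nothing left below it):
  1 left: {9}→1  {10}→1
  2 left: {8,10}→1  {9,10}→2
  3 left: {8,9,10}→3
  4 left: {7,8,9,10}→3
  5 left: {6,7,8,9,10}→3
  6 left: {5,6,7,8,9,10}→3
  7 left: {3,5,6,7,8,9,10}→3  {4,5,6,7,8,9,10}→3
  8 left: {1,3,5,6,7,8,9,10}→3  {3,4,5,6,7,8,9,10}→6
  9 left: {1,3,4,5,6,7,8,9,10}→9  {2,3,4,5,6,7,8,9,10}→6
  placing 0:e first → 15 extensions
  placing 1:d first → 6 extensions
total linear extensions = 21

21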